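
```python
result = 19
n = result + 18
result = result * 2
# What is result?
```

Trace:
`result = 19` → result = 19
`n = result + 18` → n = 37
`result = result * 2` → result = 38
So result = 38

Answer: 38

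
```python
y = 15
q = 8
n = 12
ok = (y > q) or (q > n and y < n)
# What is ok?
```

Trace:
`y = 15` → y = 15
`q = 8` → q = 8
`n = 12` → n = 12
`ok = (y > q) or (q > n and y < n)` → ok = True
So ok = True

Answer: True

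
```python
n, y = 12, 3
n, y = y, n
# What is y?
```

Trace:
`n, y = 12, 3` → n = 12; y = 3
`n, y = y, n` → n = 3; y = 12
So y = 12

Answer: 12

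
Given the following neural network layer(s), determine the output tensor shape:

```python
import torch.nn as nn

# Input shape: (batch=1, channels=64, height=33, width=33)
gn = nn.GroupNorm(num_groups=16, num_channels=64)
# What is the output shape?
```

Input: (1, 64, 33, 33) -> Output: (1, 64, 33, 33)

Answer: (1, 64, 33, 33)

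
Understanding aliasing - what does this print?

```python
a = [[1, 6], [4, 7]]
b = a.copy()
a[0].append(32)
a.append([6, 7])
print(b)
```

Key concept: shallow copy with nested lists.
Step by step:
`a = [[1, 6], [4, 7]]` → a = [[1, 6], [4, 7]]
`b = a.copy()` → b = [[1, 6], [4, 7]]
`a[0].append(32)` → a = [[1, 6, 32], [4, 7]]; b = [[1, 6, 32], [4, 7]]
`a.append([6, 7])` → a = [[1, 6, 32], [4, 7], [6, 7]]
`print(b)` → prints [[1, 6, 32], [4, 7]]

Answer: [[1, 6, 32], [4, 7]]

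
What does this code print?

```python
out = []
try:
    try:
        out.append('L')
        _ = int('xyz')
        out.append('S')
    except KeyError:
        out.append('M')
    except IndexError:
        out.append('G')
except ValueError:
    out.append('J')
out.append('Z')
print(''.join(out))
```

Execution trace: 'L' (inner try body) → 'J' (outer except ValueError) → 'Z' (after the try/except). Output: LJZ

Answer: LJZ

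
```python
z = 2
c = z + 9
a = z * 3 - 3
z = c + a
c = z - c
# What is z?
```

Trace:
`z = 2` → z = 2
`c = z + 9` → c = 11
`a = z * 3 - 3` → a = 3
`z = c + a` → z = 14
`c = z - c` → c = 3
So z = 14

Answer: 14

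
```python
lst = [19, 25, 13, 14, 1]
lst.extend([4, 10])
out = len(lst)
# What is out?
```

Trace:
`lst = [19, 25, 13, 14, 1]` → lst = [19, 25, 13, 14, 1]
`lst.extend([4, 10])` → lst = [19, 25, 13, 14, 1, 4, 10]
`out = len(lst)` → out = 7
So out = 7

Answer: 7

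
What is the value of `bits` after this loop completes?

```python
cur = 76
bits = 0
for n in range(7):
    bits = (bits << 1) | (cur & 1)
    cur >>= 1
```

Reverse lowest 7 bits of 76
`bits` takes the values: 0 → 1 → 3 → 6 → 12 → 25

Answer: 25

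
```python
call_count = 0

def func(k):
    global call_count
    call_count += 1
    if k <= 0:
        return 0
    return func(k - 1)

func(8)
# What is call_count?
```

Linear recursion stepping by 1: 9 calls from k=8 down to ≤0.

Answer: 9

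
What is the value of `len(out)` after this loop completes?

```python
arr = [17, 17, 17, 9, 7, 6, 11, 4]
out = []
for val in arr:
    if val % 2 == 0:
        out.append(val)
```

Count even numbers in [17, 17, 17, 9, 7, 6, 11, 4]
`out` takes the values: [] → [6] → [6, 4]
So `len(out)` = 2

Answer: 2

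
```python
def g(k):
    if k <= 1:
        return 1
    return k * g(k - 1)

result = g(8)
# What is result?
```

g(8) = 8 * 7 * 6 * 5 * 4 * 3 * 2 * 1 = 40320

Answer: 40320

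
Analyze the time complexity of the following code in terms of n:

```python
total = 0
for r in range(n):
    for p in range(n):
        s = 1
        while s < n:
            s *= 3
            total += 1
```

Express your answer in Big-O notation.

Each loop level contributes: n × n × log n. Multiplying the contributions gives O(n^2 log n).

Answer: O(n^2 log n)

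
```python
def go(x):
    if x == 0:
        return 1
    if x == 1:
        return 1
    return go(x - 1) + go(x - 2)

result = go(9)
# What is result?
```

Build up from base cases: go(0)=1, go(1)=1, go(2)=2, go(3)=3, go(4)=5, go(5)=8, go(6)=13, ..., go(9)=55

Answer: 55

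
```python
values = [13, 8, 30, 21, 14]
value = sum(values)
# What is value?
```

Trace:
`values = [13, 8, 30, 21, 14]` → values = [13, 8, 30, 21, 14]
`value = sum(values)` → value = 86
So value = 86

Answer: 86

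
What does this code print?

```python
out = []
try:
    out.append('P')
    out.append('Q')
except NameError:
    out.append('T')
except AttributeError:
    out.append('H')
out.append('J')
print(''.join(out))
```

Execution trace: 'P' (try body) → 'Q' (try body, no exception) → 'J' (after the try/except). Output: PQJ

Answer: PQJ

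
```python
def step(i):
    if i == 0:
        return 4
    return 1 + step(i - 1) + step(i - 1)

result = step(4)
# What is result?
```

step(i) = 1 + 2·step(i-1), step(0)=4. Closed form: (4+1)·2^4 - 1 = 79.

Answer: 79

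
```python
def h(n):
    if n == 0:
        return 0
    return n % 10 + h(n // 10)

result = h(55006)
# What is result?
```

Sum of digits of 55006: 6 + 0 + 0 + 5 + 5 = 16

Answer: 16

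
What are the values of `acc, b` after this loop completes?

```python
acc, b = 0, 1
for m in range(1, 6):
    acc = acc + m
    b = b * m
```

Sum and factorial of 1 to 5
`acc, b` takes the values: (0, 1) → (1, 1) → (3, 1) → (3, 2) → (6, 2) → (6, 6) → (10, 6) → (10, 24) → (15, 24) → (15, 120)

Answer: 15, 120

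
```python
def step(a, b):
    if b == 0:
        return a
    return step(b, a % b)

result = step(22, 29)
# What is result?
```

step(22, 29) -> step(29, 22) -> step(22, 7) -> step(7, 1) -> step(1, 0) -> 1

Answer: 1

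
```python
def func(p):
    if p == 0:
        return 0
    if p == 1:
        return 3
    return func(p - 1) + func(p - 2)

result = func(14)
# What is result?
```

Build up from base cases: func(0)=0, func(1)=3, func(2)=3, func(3)=6, func(4)=9, func(5)=15, func(6)=24, ..., func(14)=1131

Answer: 1131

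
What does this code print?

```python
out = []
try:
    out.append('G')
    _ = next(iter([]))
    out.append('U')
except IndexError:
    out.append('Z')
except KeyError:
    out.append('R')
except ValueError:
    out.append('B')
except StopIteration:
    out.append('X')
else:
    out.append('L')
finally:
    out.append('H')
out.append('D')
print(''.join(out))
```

Execution trace: 'G' (try body) → 'X' (except StopIteration) → 'H' (finally) → 'D' (after the try/except). Output: GXHD

Answer: GXHD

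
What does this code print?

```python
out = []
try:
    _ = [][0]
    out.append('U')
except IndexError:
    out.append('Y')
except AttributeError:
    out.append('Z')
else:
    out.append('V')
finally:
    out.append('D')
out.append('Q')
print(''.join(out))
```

Execution trace: 'Y' (except IndexError) → 'D' (finally) → 'Q' (after the try/except). Output: YDQ

Answer: YDQ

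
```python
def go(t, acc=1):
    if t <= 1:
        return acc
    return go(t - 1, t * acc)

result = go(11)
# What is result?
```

Accumulator trace (n, acc): (11, 1) -> (10, 11) -> (9, 110) -> (8, 990) -> (7, 7920) -> (6, 55440) -> (5, 332640) -> (4, 1663200) -> (3, 6652800) -> (2, 19958400) -> (1, 39916800) -> return 39916800

Answer: 39916800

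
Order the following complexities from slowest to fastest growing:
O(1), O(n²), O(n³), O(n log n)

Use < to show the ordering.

Ordered by growth rate: O(1) < O(n log n) < O(n²) < O(n³)

Answer: O(1) < O(n log n) < O(n²) < O(n³)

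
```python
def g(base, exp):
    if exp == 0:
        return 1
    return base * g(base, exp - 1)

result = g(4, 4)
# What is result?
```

g(4, 4) = 4 * 4 * 4 * 4 = 256

Answer: 256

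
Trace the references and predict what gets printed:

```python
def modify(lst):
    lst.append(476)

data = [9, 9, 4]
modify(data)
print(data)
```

Key concept: function modifies passed list.
Step by step:
`data = [9, 9, 4]` → data = [9, 9, 4]
`modify(data)` → data = [9, 9, 4, 476]
`print(data)` → prints [9, 9, 4, 476]

Answer: [9, 9, 4, 476]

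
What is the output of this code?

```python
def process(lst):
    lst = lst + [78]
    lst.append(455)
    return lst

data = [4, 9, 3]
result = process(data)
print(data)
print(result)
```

Key concept: rebinding parameter vs mutation.
Step by step:
`data = [4, 9, 3]` → data = [4, 9, 3]
`result = process(data)` → result = [4, 9, 3, 78, 455]
`print(data)` → prints [4, 9, 3]
`print(result)` → prints [4, 9, 3, 78, 455]

Answer:
[4, 9, 3]
[4, 9, 3, 78, 455]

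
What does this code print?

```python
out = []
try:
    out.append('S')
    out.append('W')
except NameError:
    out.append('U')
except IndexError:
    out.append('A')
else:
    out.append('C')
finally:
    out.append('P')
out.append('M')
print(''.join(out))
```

Execution trace: 'S' (try body) → 'W' (try body, no exception) → 'C' (else) → 'P' (finally) → 'M' (after the try/except). Output: SWCPM

Answer: SWCPM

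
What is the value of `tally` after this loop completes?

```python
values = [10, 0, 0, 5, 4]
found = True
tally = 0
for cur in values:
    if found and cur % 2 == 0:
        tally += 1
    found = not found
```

Count even values at even positions
`tally` takes the values: 0 → 1 → 2 → 3

Answer: 3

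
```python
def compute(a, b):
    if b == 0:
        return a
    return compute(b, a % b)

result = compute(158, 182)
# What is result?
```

compute(158, 182) -> compute(182, 158) -> compute(158, 24) -> compute(24, 14) -> compute(14, 10) -> compute(10, 4) -> compute(4, 2) -> compute(2, 0) -> 2

Answer: 2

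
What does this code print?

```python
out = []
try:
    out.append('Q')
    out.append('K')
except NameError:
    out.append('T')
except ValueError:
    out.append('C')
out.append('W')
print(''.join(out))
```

Execution trace: 'Q' (try body) → 'K' (try body, no exception) → 'W' (after the try/except). Output: QKW

Answer: QKW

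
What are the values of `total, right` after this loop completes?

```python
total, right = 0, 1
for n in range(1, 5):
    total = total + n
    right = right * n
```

Sum and factorial of 1 to 4
`total, right` takes the values: (0, 1) → (1, 1) → (3, 1) → (3, 2) → (6, 2) → (6, 6) → (10, 6) → (10, 24)

Answer: 10, 24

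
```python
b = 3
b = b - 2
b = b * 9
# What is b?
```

Trace:
`b = 3` → b = 3
`b = b - 2` → b = 1
`b = b * 9` → b = 9
So b = 9

Answer: 9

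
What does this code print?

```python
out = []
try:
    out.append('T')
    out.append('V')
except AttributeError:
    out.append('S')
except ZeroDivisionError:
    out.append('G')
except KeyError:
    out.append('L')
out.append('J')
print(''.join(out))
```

Execution trace: 'T' (try body) → 'V' (try body, no exception) → 'J' (after the try/except). Output: TVJ

Answer: TVJ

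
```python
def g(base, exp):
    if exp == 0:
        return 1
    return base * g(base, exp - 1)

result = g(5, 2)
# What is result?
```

g(5, 2) = 5 * 5 = 25

Answer: 25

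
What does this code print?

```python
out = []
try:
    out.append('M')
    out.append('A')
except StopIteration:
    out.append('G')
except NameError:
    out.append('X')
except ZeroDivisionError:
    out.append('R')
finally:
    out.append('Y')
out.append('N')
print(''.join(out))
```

Execution trace: 'M' (try body) → 'A' (try body, no exception) → 'Y' (finally) → 'N' (after the try/except). Output: MAYN

Answer: MAYN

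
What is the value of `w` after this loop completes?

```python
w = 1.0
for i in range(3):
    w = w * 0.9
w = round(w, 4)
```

Exponential decay: 1.0 * 0.9^3
`w` takes the values: 1.0 → 0.9 → 0.81 → 0.729

Answer: 0.729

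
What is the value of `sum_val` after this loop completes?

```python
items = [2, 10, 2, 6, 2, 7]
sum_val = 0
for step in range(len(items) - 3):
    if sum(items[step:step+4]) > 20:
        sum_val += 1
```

Count windows with sum > 20
`sum_val` takes the values: 0

Answer: 0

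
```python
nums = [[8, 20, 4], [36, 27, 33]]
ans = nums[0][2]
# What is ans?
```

Trace:
`nums = [[8, 20, 4], [36, 27, 33]]` → nums = [[8, 20, 4], [36, 27, 33]]
`ans = nums[0][2]` → ans = 4
So ans = 4

Answer: 4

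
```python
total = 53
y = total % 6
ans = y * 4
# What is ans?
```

Trace:
`total = 53` → total = 53
`y = total % 6` → y = 5
`ans = y * 4` → ans = 20
So ans = 20

Answer: 20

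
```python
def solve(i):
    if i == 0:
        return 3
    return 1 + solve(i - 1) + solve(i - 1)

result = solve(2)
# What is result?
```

solve(i) = 1 + 2·solve(i-1), solve(0)=3. Closed form: (3+1)·2^2 - 1 = 15.

Answer: 15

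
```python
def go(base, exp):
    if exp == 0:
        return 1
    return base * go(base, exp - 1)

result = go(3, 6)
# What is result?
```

go(3, 6) = 3 * 3 * 3 * 3 * 3 * 3 = 729

Answer: 729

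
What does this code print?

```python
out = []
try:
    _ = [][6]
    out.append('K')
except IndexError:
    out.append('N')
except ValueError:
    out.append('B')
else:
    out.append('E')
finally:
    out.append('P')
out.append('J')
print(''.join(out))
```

Execution trace: 'N' (except IndexError) → 'P' (finally) → 'J' (after the try/except). Output: NPJ

Answer: NPJ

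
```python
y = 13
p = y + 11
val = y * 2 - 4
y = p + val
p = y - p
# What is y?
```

Trace:
`y = 13` → y = 13
`p = y + 11` → p = 24
`val = y * 2 - 4` → val = 22
`y = p + val` → y = 46
`p = y - p` → p = 22
So y = 46

Answer: 46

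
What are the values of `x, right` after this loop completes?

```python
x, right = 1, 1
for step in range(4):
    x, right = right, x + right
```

Fibonacci: after 4 iterations
`x, right` takes the values: (1, 1) → (1, 2) → (2, 3) → (3, 5) → (5, 8)

Answer: 5, 8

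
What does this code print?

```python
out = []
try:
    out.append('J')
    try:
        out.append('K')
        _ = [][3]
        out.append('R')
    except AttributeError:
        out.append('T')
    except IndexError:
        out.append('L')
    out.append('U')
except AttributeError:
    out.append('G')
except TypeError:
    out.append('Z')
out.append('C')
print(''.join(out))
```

Execution trace: 'J' (try body) → 'K' (inner try body) → 'L' (inner except IndexError) → 'U' (try body, no exception) → 'C' (after the try/except). Output: JKLUC

Answer: JKLUC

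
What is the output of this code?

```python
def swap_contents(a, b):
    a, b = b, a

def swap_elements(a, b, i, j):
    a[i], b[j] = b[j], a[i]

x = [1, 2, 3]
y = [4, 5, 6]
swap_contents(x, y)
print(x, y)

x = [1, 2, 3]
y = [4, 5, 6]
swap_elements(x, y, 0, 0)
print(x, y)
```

Key concept: parameter rebinding vs mutation.
Step by step:
`x = [1, 2, 3]` → x = [1, 2, 3]
`y = [4, 5, 6]` → y = [4, 5, 6]
`swap_contents(x, y)` → no visible change to tracked variables
`print(x, y)` → prints [1, 2, 3] [4, 5, 6]
`x = [1, 2, 3]` → x = [1, 2, 3]
`y = [4, 5, 6]` → y = [4, 5, 6]
`swap_elements(x, y, 0, 0)` → x = [4, 2, 3]; y = [1, 5, 6]
`print(x, y)` → prints [4, 2, 3] [1, 5, 6]

Answer:
[1, 2, 3] [4, 5, 6]
[4, 2, 3] [1, 5, 6]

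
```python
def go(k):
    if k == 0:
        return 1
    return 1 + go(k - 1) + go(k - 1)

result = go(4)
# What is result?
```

go(k) = 1 + 2·go(k-1), go(0)=1. Closed form: (1+1)·2^4 - 1 = 31.

Answer: 31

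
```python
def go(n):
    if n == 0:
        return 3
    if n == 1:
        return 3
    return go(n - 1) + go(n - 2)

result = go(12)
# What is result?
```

Build up from base cases: go(0)=3, go(1)=3, go(2)=6, go(3)=9, go(4)=15, go(5)=24, go(6)=39, ..., go(12)=699

Answer: 699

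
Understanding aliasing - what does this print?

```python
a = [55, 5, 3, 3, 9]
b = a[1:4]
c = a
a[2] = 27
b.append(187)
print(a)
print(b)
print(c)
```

Key concept: slice vs alias.
Step by step:
`a = [55, 5, 3, 3, 9]` → a = [55, 5, 3, 3, 9]
`b = a[1:4]` → b = [5, 3, 3]
`c = a` → c = [55, 5, 3, 3, 9] (same object as a)
`a[2] = 27` → a = [55, 5, 27, 3, 9] (same object as c); c = [55, 5, 27, 3, 9] (same object as a)
`b.append(187)` → b = [5, 3, 3, 187]
`print(a)` → prints [55, 5, 27, 3, 9]
`print(b)` → prints [5, 3, 3, 187]
`print(c)` → prints [55, 5, 27, 3, 9]

Answer:
[55, 5, 27, 3, 9]
[5, 3, 3, 187]
[55, 5, 27, 3, 9]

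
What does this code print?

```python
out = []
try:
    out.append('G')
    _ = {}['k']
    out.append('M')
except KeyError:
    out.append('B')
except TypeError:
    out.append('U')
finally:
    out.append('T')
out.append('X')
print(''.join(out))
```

Execution trace: 'G' (try body) → 'B' (except KeyError) → 'T' (finally) → 'X' (after the try/except). Output: GBTX

Answer: GBTX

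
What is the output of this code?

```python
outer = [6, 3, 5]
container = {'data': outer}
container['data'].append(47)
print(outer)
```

Key concept: dict holds reference to list.
Step by step:
`outer = [6, 3, 5]` → outer = [6, 3, 5]
`container = {'data': outer}` → container = {'data': [6, 3, 5]}
`container['data'].append(47)` → outer = [6, 3, 5, 47]; container = {'data': [6, 3, 5, 47]}
`print(outer)` → prints [6, 3, 5, 47]

Answer: [6, 3, 5, 47]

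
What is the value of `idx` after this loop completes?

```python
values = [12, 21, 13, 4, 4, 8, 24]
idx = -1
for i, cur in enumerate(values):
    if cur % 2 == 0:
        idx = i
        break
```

First even number index in [12, 21, 13, 4, 4, 8, 24]
`idx` takes the values: -1 → 0

Answer: 0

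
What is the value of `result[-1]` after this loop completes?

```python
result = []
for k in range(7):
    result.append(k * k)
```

Last element of squares 0 to 6
`result` takes the values: [] → [0] → [0, 1] → [0, 1, 4] → [0, 1, 4, 9] → [0, 1, 4, 9, 16] → [0, 1, 4, 9, 16, 25] → [0, 1, 4, 9, 16, 25, 36]
So `result[-1]` = 36

Answer: 36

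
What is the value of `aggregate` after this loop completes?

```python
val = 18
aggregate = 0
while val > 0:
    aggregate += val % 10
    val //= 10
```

Sum digits of 18
`aggregate` takes the values: 0 → 8 → 9

Answer: 9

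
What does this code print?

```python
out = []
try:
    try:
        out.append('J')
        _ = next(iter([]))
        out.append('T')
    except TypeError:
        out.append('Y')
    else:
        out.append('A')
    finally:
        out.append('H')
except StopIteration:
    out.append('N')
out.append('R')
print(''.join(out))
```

Execution trace: 'J' (try body) → 'H' (finally) → 'N' (outer except StopIteration) → 'R' (after the try/except). Output: JHNR

Answer: JHNR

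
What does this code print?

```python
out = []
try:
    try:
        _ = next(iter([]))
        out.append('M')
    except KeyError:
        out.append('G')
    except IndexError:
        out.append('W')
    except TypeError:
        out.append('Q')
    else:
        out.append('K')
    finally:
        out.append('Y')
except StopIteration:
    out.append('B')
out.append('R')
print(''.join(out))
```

Execution trace: 'Y' (finally) → 'B' (outer except StopIteration) → 'R' (after the try/except). Output: YBR

Answer: YBR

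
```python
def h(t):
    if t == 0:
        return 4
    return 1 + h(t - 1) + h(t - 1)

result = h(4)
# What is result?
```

h(t) = 1 + 2·h(t-1), h(0)=4. Closed form: (4+1)·2^4 - 1 = 79.

Answer: 79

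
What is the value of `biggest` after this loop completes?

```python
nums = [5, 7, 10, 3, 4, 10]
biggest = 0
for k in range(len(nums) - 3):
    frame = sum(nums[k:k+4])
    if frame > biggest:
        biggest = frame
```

Max sum of 4-element window in [5, 7, 10, 3, 4, 10]
`biggest` takes the values: 0 → 25 → 27

Answer: 27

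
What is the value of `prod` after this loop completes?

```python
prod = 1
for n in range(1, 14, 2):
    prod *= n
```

Product of 1, 3, 5, ... up to 13
`prod` takes the values: 1 → 3 → 15 → 105 → 945 → 10395 → 135135

Answer: 135135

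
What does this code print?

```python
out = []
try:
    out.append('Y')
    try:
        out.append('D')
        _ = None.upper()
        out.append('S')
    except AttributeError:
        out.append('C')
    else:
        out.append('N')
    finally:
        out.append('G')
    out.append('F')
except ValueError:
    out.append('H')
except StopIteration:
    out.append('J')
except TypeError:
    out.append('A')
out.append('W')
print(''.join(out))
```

Execution trace: 'Y' (try body) → 'D' (inner try body) → 'C' (inner except AttributeError) → 'G' (inner finally) → 'F' (try body, no exception) → 'W' (after the try/except). Output: YDCGFW

Answer: YDCGFW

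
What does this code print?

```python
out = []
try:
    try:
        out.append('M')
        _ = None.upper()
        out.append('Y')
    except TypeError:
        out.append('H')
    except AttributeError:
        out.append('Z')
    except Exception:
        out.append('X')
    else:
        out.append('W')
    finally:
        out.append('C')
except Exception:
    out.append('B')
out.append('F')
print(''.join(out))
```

Execution trace: 'M' (inner try body) → 'Z' (inner except AttributeError) → 'C' (inner finally) → 'F' (after the try/except). Output: MZCF

Answer: MZCF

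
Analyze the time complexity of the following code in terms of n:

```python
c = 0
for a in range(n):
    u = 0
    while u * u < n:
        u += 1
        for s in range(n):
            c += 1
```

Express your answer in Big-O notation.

Each loop level contributes: n × √n × n. Multiplying the contributions gives O(n^2√n).

Answer: O(n^2√n)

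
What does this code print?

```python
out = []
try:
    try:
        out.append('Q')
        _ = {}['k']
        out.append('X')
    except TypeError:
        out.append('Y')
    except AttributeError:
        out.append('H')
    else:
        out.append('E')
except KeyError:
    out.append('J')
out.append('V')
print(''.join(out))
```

Execution trace: 'Q' (try body) → 'J' (outer except KeyError) → 'V' (after the try/except). Output: QJV

Answer: QJV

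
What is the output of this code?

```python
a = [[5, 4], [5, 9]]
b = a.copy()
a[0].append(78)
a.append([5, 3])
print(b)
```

Key concept: shallow copy with nested lists.
Step by step:
`a = [[5, 4], [5, 9]]` → a = [[5, 4], [5, 9]]
`b = a.copy()` → b = [[5, 4], [5, 9]]
`a[0].append(78)` → a = [[5, 4, 78], [5, 9]]; b = [[5, 4, 78], [5, 9]]
`a.append([5, 3])` → a = [[5, 4, 78], [5, 9], [5, 3]]
`print(b)` → prints [[5, 4, 78], [5, 9]]

Answer: [[5, 4, 78], [5, 9]]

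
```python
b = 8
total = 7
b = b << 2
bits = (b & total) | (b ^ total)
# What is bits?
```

Trace:
`b = 8` → b = 8
`total = 7` → total = 7
`b = b << 2` → b = 32
`bits = (b & total) | (b ^ total)` → bits = 39
So bits = 39

Answer: 39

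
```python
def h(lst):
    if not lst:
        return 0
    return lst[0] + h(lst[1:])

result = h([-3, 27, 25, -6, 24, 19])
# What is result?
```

(-3) + 27 + 25 + (-6) + 24 + 19 + 0 = 86

Answer: 86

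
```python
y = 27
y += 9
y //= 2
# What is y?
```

Trace:
`y = 27` → y = 27
`y += 9` → y = 36
`y //= 2` → y = 18
So y = 18

Answer: 18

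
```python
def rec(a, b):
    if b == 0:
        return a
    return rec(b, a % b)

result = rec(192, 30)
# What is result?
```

rec(192, 30) -> rec(30, 12) -> rec(12, 6) -> rec(6, 0) -> 6

Answer: 6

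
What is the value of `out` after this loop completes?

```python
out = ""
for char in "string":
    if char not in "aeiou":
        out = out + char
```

Remove vowels from 'string'
`out` takes the values: "" → "s" → "st" → "str" → "strn" → "strng"

Answer: "strng"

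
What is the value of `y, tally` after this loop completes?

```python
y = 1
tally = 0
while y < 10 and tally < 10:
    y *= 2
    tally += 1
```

Double until >= 10 or 10 iterations
`y, tally` takes the values: (1, 0) → (2, 0) → (2, 1) → (4, 1) → (4, 2) → (8, 2) → (8, 3) → (16, 3) → (16, 4)

Answer: 16, 4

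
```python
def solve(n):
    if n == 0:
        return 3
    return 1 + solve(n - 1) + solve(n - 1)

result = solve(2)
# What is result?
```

solve(n) = 1 + 2·solve(n-1), solve(0)=3. Closed form: (3+1)·2^2 - 1 = 15.

Answer: 15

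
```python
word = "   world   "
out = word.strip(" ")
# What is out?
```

Trace:
`word = "   world   "` → word = '   world   '
`out = word.strip(" ")` → out = 'world'
So out = 'world'

Answer: 'world'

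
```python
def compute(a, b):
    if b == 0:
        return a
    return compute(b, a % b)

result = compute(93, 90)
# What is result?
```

compute(93, 90) -> compute(90, 3) -> compute(3, 0) -> 3

Answer: 3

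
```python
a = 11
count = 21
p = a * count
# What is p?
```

Trace:
`a = 11` → a = 11
`count = 21` → count = 21
`p = a * count` → p = 231
So p = 231

Answer: 231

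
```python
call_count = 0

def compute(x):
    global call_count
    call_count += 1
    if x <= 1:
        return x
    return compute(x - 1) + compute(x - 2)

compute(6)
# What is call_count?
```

Calls(x) = 1 + Calls(x-1) + Calls(x-2); Calls(0)=Calls(1)=1. For x=6 this gives 25.

Answer: 25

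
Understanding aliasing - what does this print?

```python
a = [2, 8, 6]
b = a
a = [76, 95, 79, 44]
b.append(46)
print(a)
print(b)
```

Key concept: rebinding vs mutation: a is rebound to a new list, b still points at the original.
Step by step:
`a = [2, 8, 6]` → a = [2, 8, 6]
`b = a` → b = [2, 8, 6] (same object as a)
`a = [76, 95, 79, 44]` → a = [76, 95, 79, 44]
`b.append(46)` → b = [2, 8, 6, 46]
`print(a)` → prints [76, 95, 79, 44]
`print(b)` → prints [2, 8, 6, 46]

Answer:
[76, 95, 79, 44]
[2, 8, 6, 46]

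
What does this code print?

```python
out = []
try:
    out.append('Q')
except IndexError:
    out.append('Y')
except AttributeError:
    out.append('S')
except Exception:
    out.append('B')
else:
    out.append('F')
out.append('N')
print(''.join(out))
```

Execution trace: 'Q' (try body, no exception) → 'F' (else) → 'N' (after the try/except). Output: QFN

Answer: QFN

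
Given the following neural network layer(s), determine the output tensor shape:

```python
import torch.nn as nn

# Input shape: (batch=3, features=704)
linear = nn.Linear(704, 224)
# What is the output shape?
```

Input: (3, 704) -> Output: (3, 224)

Answer: (3, 224)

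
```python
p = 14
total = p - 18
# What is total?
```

Trace:
`p = 14` → p = 14
`total = p - 18` → total = -4
So total = -4

Answer: -4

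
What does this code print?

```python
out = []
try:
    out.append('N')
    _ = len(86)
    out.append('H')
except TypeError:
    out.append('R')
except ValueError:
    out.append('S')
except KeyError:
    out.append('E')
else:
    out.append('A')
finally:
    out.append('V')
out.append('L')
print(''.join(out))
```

Execution trace: 'N' (try body) → 'R' (except TypeError) → 'V' (finally) → 'L' (after the try/except). Output: NRVL

Answer: NRVL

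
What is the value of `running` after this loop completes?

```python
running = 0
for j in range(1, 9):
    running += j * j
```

Sum of squares 1² to 8² = 204
`running` takes the values: 0 → 1 → 5 → 14 → 30 → 55 → 91 → 140 → 204

Answer: 204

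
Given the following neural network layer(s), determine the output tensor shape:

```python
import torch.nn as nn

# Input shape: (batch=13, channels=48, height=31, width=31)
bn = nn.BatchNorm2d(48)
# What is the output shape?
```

Input: (13, 48, 31, 31) -> Output: (13, 48, 31, 31)

Answer: (13, 48, 31, 31)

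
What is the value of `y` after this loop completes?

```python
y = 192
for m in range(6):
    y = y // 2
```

Halve 6 times: 192 // 2^6 = 3
`y` takes the values: 192 → 96 → 48 → 24 → 12 → 6 → 3

Answer: 3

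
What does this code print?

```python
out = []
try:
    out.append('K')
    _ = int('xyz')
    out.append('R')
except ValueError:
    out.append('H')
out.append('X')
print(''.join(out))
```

Execution trace: 'K' (try body) → 'H' (except ValueError) → 'X' (after the try/except). Output: KHX

Answer: KHX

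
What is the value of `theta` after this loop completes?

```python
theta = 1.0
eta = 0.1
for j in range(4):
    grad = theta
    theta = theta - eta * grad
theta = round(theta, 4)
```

Gradient descent: w = 1.0 * (1 - 0.1)^4
`theta` takes the values: 1.0 → 0.9 → 0.81 → 0.729 → 0.6561

Answer: 0.6561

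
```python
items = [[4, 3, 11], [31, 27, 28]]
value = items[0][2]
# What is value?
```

Trace:
`items = [[4, 3, 11], [31, 27, 28]]` → items = [[4, 3, 11], [31, 27, 28]]
`value = items[0][2]` → value = 11
So value = 11

Answer: 11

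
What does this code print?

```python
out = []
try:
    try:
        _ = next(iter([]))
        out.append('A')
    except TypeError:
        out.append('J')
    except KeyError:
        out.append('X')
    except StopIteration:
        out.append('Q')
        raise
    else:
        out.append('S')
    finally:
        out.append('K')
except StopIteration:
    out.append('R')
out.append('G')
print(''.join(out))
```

Execution trace: 'Q' (inner except StopIteration) → 'K' (inner finally) → 'R' (outer except StopIteration) → 'G' (after the try/except). Output: QKRG

Answer: QKRG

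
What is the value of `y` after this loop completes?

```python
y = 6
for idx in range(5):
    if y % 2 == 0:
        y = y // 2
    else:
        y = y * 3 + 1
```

Collatz-style transformation from 6
`y` takes the values: 6 → 3 → 10 → 5 → 16 → 8

Answer: 8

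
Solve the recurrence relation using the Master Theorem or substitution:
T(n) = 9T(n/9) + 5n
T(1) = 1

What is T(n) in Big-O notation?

By Master Theorem: a=9, b=9, f(n)=5n. Since log_9(9) = 1 and f(n) = Θ(n^1), Case 2 applies. T(n) = O(n log n).

Answer: O(n log n)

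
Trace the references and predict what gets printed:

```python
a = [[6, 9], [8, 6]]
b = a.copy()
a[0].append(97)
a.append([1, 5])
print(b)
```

Key concept: shallow copy with nested lists.
Step by step:
`a = [[6, 9], [8, 6]]` → a = [[6, 9], [8, 6]]
`b = a.copy()` → b = [[6, 9], [8, 6]]
`a[0].append(97)` → a = [[6, 9, 97], [8, 6]]; b = [[6, 9, 97], [8, 6]]
`a.append([1, 5])` → a = [[6, 9, 97], [8, 6], [1, 5]]
`print(b)` → prints [[6, 9, 97], [8, 6]]

Answer: [[6, 9, 97], [8, 6]]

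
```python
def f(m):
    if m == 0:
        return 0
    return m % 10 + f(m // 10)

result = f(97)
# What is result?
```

Sum of digits of 97: 7 + 9 = 16

Answer: 16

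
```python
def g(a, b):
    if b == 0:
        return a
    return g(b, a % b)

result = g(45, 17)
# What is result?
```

g(45, 17) -> g(17, 11) -> g(11, 6) -> g(6, 5) -> g(5, 1) -> g(1, 0) -> 1

Answer: 1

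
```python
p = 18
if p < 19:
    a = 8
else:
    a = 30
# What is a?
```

Trace:
`p = 18` → p = 18
`if p < 19: ...` → p < 19 is True → a = 8
So a = 8

Answer: 8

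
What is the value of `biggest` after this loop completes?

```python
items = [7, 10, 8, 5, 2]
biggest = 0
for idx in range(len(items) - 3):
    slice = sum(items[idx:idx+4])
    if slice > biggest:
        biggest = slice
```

Max sum of 4-element window in [7, 10, 8, 5, 2]
`biggest` takes the values: 0 → 30

Answer: 30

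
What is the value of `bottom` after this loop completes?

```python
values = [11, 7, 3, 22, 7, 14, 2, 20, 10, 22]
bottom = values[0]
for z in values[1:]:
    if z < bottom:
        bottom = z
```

Minimum of [11, 7, 3, 22, 7, 14, 2, 20, 10, 22]
`bottom` takes the values: 11 → 7 → 3 → 2

Answer: 2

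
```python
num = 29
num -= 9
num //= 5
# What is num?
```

Trace:
`num = 29` → num = 29
`num -= 9` → num = 20
`num //= 5` → num = 4
So num = 4

Answer: 4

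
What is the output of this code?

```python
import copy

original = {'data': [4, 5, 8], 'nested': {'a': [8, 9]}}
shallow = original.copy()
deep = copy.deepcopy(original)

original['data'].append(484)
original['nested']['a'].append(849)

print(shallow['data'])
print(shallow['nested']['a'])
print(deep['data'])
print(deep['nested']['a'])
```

Key concept: comparing shallow vs deep copy.
Step by step:
`original = {'data': [4, 5, 8], 'nested': {'a': [8, 9]}}` → original = {'data': [4, 5, 8], 'nested': {'a': [8, 9]}}
`shallow = original.copy()` → shallow = {'data': [4, 5, 8], 'nested': {'a': [8, 9]}}
`deep = copy.deepcopy(original)` → deep = {'data': [4, 5, 8], 'nested': {'a': [8, 9]}}
`original['data'].append(484)` → original = {'data': [4, 5, 8, 484], 'nested': {'a': [8, 9]}}; shallow = {'data': [4, 5, 8, 484], 'nested': {'a': [8, 9]}}
`original['nested']['a'].append(849)` → original = {'data': [4, 5, 8, 484], 'nested': {'a': [8, 9, 849]}}; shallow = {'data': [4, 5, 8, 484], 'nested': {'a': [8, 9, 849]}}
`print(shallow['data'])` → prints [4, 5, 8, 484]
`print(shallow['nested']['a'])` → prints [8, 9, 849]
`print(deep['data'])` → prints [4, 5, 8]
`print(deep['nested']['a'])` → prints [8, 9]

Answer:
[4, 5, 8, 484]
[8, 9, 849]
[4, 5, 8]
[8, 9]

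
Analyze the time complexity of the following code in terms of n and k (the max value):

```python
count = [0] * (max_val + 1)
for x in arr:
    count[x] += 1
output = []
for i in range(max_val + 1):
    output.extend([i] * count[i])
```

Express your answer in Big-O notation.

This is Counting sort (k = max value). Time complexity: O(n + k).

Answer: O(n + k)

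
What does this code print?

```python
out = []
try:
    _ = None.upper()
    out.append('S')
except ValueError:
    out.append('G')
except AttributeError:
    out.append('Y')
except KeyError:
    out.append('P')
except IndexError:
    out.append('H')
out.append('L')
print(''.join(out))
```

Execution trace: 'Y' (except AttributeError) → 'L' (after the try/except). Output: YL

Answer: YL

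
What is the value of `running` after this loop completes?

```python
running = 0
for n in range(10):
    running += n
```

Sum of 0 to 9 = 45
`running` takes the values: 0 → 1 → 3 → 6 → 10 → 15 → 21 → 28 → 36 → 45

Answer: 45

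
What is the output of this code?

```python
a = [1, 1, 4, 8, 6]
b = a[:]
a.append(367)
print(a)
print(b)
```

Key concept: slice [:] creates copy.
Step by step:
`a = [1, 1, 4, 8, 6]` → a = [1, 1, 4, 8, 6]
`b = a[:]` → b = [1, 1, 4, 8, 6]
`a.append(367)` → a = [1, 1, 4, 8, 6, 367]
`print(a)` → prints [1, 1, 4, 8, 6, 367]
`print(b)` → prints [1, 1, 4, 8, 6]

Answer:
[1, 1, 4, 8, 6, 367]
[1, 1, 4, 8, 6]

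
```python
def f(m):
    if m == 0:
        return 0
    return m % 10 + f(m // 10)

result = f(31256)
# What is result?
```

Sum of digits of 31256: 6 + 5 + 2 + 1 + 3 = 17

Answer: 17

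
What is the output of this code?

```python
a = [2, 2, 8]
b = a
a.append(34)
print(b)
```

Key concept: basic list aliasing.
Step by step:
`a = [2, 2, 8]` → a = [2, 2, 8]
`b = a` → b = [2, 2, 8] (same object as a)
`a.append(34)` → a = [2, 2, 8, 34] (same object as b); b = [2, 2, 8, 34] (same object as a)
`print(b)` → prints [2, 2, 8, 34]

Answer: [2, 2, 8, 34]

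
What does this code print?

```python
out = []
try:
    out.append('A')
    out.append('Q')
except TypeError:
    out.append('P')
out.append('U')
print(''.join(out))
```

Execution trace: 'A' (try body) → 'Q' (try body, no exception) → 'U' (after the try/except). Output: AQU

Answer: AQU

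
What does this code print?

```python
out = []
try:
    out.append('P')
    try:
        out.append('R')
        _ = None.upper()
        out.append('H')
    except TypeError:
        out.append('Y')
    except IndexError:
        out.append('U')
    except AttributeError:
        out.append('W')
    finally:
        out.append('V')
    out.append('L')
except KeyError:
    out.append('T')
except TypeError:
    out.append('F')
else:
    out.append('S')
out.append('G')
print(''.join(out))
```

Execution trace: 'P' (try body) → 'R' (inner try body) → 'W' (inner except AttributeError) → 'V' (inner finally) → 'L' (try body, no exception) → 'S' (else) → 'G' (after the try/except). Output: PRWVLSG

Answer: PRWVLSG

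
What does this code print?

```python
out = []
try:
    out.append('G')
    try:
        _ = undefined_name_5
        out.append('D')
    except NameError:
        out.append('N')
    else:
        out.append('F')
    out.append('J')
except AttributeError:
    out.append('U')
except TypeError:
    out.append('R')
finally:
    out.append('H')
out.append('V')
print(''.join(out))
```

Execution trace: 'G' (try body) → 'N' (inner except NameError) → 'J' (try body, no exception) → 'H' (finally) → 'V' (after the try/except). Output: GNJHV

Answer: GNJHV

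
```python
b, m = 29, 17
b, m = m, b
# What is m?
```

Trace:
`b, m = 29, 17` → b = 29; m = 17
`b, m = m, b` → b = 17; m = 29
So m = 29

Answer: 29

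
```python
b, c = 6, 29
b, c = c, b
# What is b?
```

Trace:
`b, c = 6, 29` → b = 6; c = 29
`b, c = c, b` → b = 29; c = 6
So b = 29

Answer: 29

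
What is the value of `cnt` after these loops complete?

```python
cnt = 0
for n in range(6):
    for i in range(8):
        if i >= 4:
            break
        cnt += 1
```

Inner breaks at 4, outer runs 6 times
`cnt` takes the values: 0 → 1 → 2 → 3 → 4 → 5 → 6 → 7 → 8 → 9 → 10 → 11 → 12 → 13 → 14 → 15 → 16 → 17 → 18 → 19 → 20 → 21 → 22 → 23 → 24

Answer: 24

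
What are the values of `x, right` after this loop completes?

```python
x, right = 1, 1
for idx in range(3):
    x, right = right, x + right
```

Fibonacci: after 3 iterations
`x, right` takes the values: (1, 1) → (1, 2) → (2, 3) → (3, 5)

Answer: 3, 5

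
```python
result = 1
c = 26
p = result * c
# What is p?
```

Trace:
`result = 1` → result = 1
`c = 26` → c = 26
`p = result * c` → p = 26
So p = 26

Answer: 26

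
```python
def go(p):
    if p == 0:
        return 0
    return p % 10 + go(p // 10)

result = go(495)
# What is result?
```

Sum of digits of 495: 5 + 9 + 4 = 18

Answer: 18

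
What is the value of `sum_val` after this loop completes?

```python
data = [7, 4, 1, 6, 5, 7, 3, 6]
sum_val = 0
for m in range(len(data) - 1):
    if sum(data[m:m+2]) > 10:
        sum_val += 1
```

Count windows with sum > 10
`sum_val` takes the values: 0 → 1 → 2 → 3

Answer: 3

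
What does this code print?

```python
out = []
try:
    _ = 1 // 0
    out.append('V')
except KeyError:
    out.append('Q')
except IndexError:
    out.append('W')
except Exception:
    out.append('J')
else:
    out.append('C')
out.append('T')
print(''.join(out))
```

Execution trace: 'J' (except Exception) → 'T' (after the try/except). Output: JT

Answer: JT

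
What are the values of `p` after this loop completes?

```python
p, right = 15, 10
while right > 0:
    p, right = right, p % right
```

GCD of 15 and 10
`p` takes the values: 15 → 10 → 5

Answer: 5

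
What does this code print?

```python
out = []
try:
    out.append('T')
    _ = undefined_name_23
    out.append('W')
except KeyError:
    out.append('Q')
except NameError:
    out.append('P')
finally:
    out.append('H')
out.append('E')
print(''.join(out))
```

Execution trace: 'T' (try body) → 'P' (except NameError) → 'H' (finally) → 'E' (after the try/except). Output: TPHE

Answer: TPHE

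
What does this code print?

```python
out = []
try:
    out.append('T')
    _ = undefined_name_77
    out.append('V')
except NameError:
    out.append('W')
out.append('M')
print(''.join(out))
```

Execution trace: 'T' (try body) → 'W' (except NameError) → 'M' (after the try/except). Output: TWM

Answer: TWM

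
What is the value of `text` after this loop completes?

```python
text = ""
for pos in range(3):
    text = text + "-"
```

Repeat '-' 3 times
`text` takes the values: "" → "-" → "--" → "---"

Answer: "---"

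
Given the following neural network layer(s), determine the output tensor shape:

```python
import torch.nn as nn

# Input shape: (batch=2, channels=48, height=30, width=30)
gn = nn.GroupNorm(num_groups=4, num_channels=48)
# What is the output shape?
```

Input: (2, 48, 30, 30) -> Output: (2, 48, 30, 30)

Answer: (2, 48, 30, 30)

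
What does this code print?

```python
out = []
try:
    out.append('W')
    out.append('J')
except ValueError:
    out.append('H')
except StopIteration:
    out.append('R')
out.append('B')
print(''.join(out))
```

Execution trace: 'W' (try body) → 'J' (try body, no exception) → 'B' (after the try/except). Output: WJB

Answer: WJB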